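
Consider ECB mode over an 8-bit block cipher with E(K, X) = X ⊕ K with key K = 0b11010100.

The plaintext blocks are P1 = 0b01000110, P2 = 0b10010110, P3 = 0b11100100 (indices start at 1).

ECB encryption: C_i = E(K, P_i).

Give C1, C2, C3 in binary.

C1 = 0b10010010, C2 = 0b01000010, C3 = 0b00110000

C1: E(K, 0b01000110) = 0b10010010.
C2: E(K, 0b10010110) = 0b01000010.
C3: E(K, 0b11100100) = 0b00110000.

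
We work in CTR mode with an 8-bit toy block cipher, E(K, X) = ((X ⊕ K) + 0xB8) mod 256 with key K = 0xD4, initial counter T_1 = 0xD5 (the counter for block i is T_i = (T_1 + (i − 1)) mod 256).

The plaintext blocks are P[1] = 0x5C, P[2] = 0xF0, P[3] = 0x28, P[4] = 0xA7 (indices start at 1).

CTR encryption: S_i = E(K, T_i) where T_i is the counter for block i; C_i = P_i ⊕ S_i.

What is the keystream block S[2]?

0xBA

C[1]: T = 0xD5, S = E(K, T) = 0xB9; 0x5C ⊕ 0xB9 = 0xE5.
C[2]: T = 0xD6, S = E(K, T) = 0xBA; 0xF0 ⊕ 0xBA = 0x4A.
So S[2] = 0xBA.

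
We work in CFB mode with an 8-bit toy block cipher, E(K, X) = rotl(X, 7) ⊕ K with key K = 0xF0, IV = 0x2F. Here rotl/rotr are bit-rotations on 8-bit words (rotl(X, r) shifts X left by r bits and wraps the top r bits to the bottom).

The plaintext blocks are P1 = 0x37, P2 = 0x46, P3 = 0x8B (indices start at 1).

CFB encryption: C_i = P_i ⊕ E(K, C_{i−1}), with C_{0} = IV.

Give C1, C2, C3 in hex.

C1 = 0x50, C2 = 0x9E, C3 = 0x34

C1: E(K, 0x2F) = 0x67; 0x37 ⊕ 0x67 = 0x50.
C2: E(K, 0x50) = 0xD8; 0x46 ⊕ 0xD8 = 0x9E.
C3: E(K, 0x9E) = 0xBF; 0x8B ⊕ 0xBF = 0x34.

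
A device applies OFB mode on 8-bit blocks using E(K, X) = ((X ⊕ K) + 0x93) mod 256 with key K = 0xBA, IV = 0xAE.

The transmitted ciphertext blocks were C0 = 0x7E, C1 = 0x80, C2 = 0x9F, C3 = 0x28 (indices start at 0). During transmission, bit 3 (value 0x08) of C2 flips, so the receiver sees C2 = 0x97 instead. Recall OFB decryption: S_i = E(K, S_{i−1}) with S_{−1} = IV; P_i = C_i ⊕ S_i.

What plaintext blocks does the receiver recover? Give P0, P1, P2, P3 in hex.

Only C2 changed, to 0x97. In OFB, a change in C_i flips the same bit in P_i only; the keystream is unaffected. Decrypting the received ciphertext:
P0: S = E(K, 0xAE) = 0xA7; 0x7E ⊕ 0xA7 = 0xD9.
P1: S = E(K, 0xA7) = 0xB0; 0x80 ⊕ 0xB0 = 0x30.
P2: S = E(K, 0xB0) = 0x9D; 0x97 ⊕ 0x9D = 0x0A.
P3: S = E(K, 0x9D) = 0xBA; 0x28 ⊕ 0xBA = 0x92.
Blocks that differ from the original plaintext: P2.

P0 = 0xD9, P1 = 0x30, P2 = 0x0A, P3 = 0x92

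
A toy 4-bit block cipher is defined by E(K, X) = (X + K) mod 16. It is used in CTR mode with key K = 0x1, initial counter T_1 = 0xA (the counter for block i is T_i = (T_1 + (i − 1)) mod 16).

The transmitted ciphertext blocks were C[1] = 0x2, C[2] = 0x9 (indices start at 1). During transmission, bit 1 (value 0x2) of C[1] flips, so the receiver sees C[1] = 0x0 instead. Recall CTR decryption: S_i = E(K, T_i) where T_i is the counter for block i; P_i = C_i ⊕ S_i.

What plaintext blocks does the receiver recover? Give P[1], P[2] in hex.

Only C[1] changed, to 0x0. In CTR, a change in C_i flips the same bit in P_i only; the keystream is unaffected. Decrypting the received ciphertext:
P[1]: T = 0xA, S = E(K, T) = 0xB; 0x0 ⊕ 0xB = 0xB.
P[2]: T = 0xB, S = E(K, T) = 0xC; 0x9 ⊕ 0xC = 0x5.
Blocks that differ from the original plaintext: P[1].

P[1] = 0xB, P[2] = 0x5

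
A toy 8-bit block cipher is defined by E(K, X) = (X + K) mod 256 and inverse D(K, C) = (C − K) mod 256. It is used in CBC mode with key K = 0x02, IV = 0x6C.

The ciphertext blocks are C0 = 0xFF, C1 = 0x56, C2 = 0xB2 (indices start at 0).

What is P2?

CBC decryption: P_i = D(K, C_i) ⊕ C_{i−1}, with C_{−1} = IV.
P2: D(K, 0xB2) = 0xB0; 0xB0 ⊕ 0x56 = 0xE6.

P2 = 0xE6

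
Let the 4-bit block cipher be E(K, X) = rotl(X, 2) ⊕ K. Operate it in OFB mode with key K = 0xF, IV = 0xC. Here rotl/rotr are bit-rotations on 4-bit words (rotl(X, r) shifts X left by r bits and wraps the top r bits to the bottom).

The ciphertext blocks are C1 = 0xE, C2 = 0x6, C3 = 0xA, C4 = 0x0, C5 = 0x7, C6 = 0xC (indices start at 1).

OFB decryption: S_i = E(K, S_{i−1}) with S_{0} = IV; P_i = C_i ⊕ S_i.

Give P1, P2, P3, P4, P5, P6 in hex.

P1 = 0x2, P2 = 0xA, P3 = 0x6, P4 = 0xC, P5 = 0xB, P6 = 0x0

P1: S = E(K, 0xC) = 0xC; 0xE ⊕ 0xC = 0x2.
P2: S = E(K, 0xC) = 0xC; 0x6 ⊕ 0xC = 0xA.
P3: S = E(K, 0xC) = 0xC; 0xA ⊕ 0xC = 0x6.
P4: S = E(K, 0xC) = 0xC; 0x0 ⊕ 0xC = 0xC.
P5: S = E(K, 0xC) = 0xC; 0x7 ⊕ 0xC = 0xB.
P6: S = E(K, 0xC) = 0xC; 0xC ⊕ 0xC = 0x0.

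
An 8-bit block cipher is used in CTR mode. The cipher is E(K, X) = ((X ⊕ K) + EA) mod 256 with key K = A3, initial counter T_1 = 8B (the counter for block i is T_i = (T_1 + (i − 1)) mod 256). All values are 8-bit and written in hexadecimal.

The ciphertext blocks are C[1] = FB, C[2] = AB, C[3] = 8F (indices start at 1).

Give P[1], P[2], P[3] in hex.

P[1] = E9, P[2] = B2, P[3] = 97

CTR decryption: S_i = E(K, T_i) where T_i is the counter for block i; P_i = C_i ⊕ S_i.
P[1]: T = 8B, S = E(K, T) = 12; FB ⊕ 12 = E9.
P[2]: T = 8C, S = E(K, T) = 19; AB ⊕ 19 = B2.
P[3]: T = 8D, S = E(K, T) = 18; 8F ⊕ 18 = 97.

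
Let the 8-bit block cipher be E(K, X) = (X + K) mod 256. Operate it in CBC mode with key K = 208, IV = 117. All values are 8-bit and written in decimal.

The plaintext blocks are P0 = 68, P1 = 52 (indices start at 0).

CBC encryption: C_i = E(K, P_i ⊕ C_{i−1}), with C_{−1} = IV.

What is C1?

C0: P0 ⊕ 117 = 49; E(K, 49) = 1.
C1: P1 ⊕ 1 = 53; E(K, 53) = 5.

C1 = 5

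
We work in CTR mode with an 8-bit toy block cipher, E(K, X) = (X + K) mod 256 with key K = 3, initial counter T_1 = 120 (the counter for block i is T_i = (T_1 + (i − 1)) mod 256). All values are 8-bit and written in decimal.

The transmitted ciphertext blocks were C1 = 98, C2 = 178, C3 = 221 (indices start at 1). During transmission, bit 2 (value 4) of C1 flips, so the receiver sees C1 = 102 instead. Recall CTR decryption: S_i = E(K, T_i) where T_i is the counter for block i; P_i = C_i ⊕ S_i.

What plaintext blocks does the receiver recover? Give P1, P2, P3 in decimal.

P1 = 29, P2 = 206, P3 = 160

Only C1 changed, to 102. In CTR, a change in C_i flips the same bit in P_i only; the keystream is unaffected. Decrypting the received ciphertext:
P1: T = 120, S = E(K, T) = 123; 102 ⊕ 123 = 29.
P2: T = 121, S = E(K, T) = 124; 178 ⊕ 124 = 206.
P3: T = 122, S = E(K, T) = 125; 221 ⊕ 125 = 160.
Blocks that differ from the original plaintext: P1.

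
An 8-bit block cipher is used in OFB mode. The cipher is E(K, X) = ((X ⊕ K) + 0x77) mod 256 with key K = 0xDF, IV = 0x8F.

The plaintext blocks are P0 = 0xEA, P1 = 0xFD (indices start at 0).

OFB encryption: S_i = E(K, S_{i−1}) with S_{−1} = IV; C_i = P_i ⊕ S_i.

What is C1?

C0: S = E(K, 0x8F) = 0xC7; 0xEA ⊕ 0xC7 = 0x2D.
C1: S = E(K, 0xC7) = 0x8F; 0xFD ⊕ 0x8F = 0x72.

C1 = 0x72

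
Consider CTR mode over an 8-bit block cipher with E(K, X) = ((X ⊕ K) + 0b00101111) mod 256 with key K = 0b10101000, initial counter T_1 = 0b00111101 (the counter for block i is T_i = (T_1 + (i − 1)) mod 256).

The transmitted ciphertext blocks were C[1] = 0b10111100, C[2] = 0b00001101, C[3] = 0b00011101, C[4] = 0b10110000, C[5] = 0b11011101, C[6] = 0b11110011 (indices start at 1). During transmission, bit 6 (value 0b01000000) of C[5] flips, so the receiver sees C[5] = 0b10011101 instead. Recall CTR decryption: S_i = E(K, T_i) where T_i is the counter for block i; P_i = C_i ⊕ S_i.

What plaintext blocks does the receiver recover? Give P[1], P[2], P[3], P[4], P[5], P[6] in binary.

P[1] = 0b01111000, P[2] = 0b11001000, P[3] = 0b11011011, P[4] = 0b10100111, P[5] = 0b10000101, P[6] = 0b11101010

Only C[5] changed, to 0b10011101. In CTR, a change in C_i flips the same bit in P_i only; the keystream is unaffected. Decrypting the received ciphertext:
P[1]: T = 0b00111101, S = E(K, T) = 0b11000100; 0b10111100 ⊕ 0b11000100 = 0b01111000.
P[2]: T = 0b00111110, S = E(K, T) = 0b11000101; 0b00001101 ⊕ 0b11000101 = 0b11001000.
P[3]: T = 0b00111111, S = E(K, T) = 0b11000110; 0b00011101 ⊕ 0b11000110 = 0b11011011.
P[4]: T = 0b01000000, S = E(K, T) = 0b00010111; 0b10110000 ⊕ 0b00010111 = 0b10100111.
P[5]: T = 0b01000001, S = E(K, T) = 0b00011000; 0b10011101 ⊕ 0b00011000 = 0b10000101.
P[6]: T = 0b01000010, S = E(K, T) = 0b00011001; 0b11110011 ⊕ 0b00011001 = 0b11101010.
Blocks that differ from the original plaintext: P[5].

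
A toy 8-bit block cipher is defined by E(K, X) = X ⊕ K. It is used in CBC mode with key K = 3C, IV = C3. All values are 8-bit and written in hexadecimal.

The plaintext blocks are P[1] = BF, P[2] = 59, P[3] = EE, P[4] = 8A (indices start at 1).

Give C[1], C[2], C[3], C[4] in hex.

CBC encryption: C_i = E(K, P_i ⊕ C_{i−1}), with C_{0} = IV.
C[1]: P[1] ⊕ C3 = 7C; E(K, 7C) = 40.
C[2]: P[2] ⊕ 40 = 19; E(K, 19) = 25.
C[3]: P[3] ⊕ 25 = CB; E(K, CB) = F7.
C[4]: P[4] ⊕ F7 = 7D; E(K, 7D) = 41.

C[1] = 40, C[2] = 25, C[3] = F7, C[4] = 41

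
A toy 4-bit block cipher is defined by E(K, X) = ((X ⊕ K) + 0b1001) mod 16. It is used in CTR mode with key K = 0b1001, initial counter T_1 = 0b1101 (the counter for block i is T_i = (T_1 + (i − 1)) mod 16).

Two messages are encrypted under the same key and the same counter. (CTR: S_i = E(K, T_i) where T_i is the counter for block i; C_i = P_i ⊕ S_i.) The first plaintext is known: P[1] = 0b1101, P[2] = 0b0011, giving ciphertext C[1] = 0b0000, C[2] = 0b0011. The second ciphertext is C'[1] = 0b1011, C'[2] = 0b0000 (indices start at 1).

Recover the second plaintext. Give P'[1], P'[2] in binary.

In CTR with a reused counter, both messages share the same keystream S_i, so C_i ⊕ C'_i = P_i ⊕ P'_i and thus P'_i = P_i ⊕ C_i ⊕ C'_i.
P'[1]: 0b1101 ⊕ 0b0000 ⊕ 0b1011 = 0b0110.
P'[2]: 0b0011 ⊕ 0b0011 ⊕ 0b0000 = 0b0000.

P'[1] = 0b0110, P'[2] = 0b0000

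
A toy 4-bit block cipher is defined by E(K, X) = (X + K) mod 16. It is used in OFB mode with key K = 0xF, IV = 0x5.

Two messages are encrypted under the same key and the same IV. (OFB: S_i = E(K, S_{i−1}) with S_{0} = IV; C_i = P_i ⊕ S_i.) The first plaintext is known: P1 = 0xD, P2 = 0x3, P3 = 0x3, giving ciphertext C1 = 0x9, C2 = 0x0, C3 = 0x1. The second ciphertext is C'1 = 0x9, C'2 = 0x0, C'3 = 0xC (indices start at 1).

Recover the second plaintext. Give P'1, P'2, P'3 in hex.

P'1 = 0xD, P'2 = 0x3, P'3 = 0xE

In OFB with a reused IV, both messages share the same keystream S_i, so C_i ⊕ C'_i = P_i ⊕ P'_i and thus P'_i = P_i ⊕ C_i ⊕ C'_i.
P'1: 0xD ⊕ 0x9 ⊕ 0x9 = 0xD.
P'2: 0x3 ⊕ 0x0 ⊕ 0x0 = 0x3.
P'3: 0x3 ⊕ 0x1 ⊕ 0xC = 0xE.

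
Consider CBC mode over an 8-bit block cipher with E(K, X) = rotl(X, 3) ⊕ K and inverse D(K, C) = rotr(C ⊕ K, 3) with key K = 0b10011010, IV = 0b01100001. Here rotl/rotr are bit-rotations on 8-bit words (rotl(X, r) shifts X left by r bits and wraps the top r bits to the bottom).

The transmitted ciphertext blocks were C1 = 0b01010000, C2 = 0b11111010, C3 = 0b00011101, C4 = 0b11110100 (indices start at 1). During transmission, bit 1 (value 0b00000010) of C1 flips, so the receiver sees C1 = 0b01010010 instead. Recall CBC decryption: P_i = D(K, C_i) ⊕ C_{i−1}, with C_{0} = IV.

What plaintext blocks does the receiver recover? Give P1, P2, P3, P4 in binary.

P1 = 0b01111000, P2 = 0b01011110, P3 = 0b00001010, P4 = 0b11010000

Only C1 changed, to 0b01010010. In CBC, a change in C_i garbles P_i and flips the same bit in P_{i+1}. Decrypting the received ciphertext:
P1: D(K, 0b01010010) = 0b00011001; 0b00011001 ⊕ 0b01100001 = 0b01111000.
P2: D(K, 0b11111010) = 0b00001100; 0b00001100 ⊕ 0b01010010 = 0b01011110.
P3: D(K, 0b00011101) = 0b11110000; 0b11110000 ⊕ 0b11111010 = 0b00001010.
P4: D(K, 0b11110100) = 0b11001101; 0b11001101 ⊕ 0b00011101 = 0b11010000.
Blocks that differ from the original plaintext: P1, P2.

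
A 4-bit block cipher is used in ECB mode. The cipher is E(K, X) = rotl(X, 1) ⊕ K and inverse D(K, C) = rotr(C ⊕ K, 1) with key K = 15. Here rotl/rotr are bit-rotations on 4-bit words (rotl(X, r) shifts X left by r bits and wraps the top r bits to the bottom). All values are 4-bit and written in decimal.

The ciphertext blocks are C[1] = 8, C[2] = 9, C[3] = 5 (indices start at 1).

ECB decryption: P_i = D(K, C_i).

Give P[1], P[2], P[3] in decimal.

P[1]: D(K, 8) = 11.
P[2]: D(K, 9) = 3.
P[3]: D(K, 5) = 5.

P[1] = 11, P[2] = 3, P[3] = 5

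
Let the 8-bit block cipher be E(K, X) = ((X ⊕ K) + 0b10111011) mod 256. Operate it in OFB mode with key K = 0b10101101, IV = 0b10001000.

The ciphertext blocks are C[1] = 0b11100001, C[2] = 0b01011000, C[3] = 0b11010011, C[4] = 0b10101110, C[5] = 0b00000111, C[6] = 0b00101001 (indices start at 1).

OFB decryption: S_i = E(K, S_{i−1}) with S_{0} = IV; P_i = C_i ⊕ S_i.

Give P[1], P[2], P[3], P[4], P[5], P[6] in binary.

P[1] = 0b00000001, P[2] = 0b01010000, P[3] = 0b10110011, P[4] = 0b00100110, P[5] = 0b11100111, P[6] = 0b00100001

P[1]: S = E(K, 0b10001000) = 0b11100000; 0b11100001 ⊕ 0b11100000 = 0b00000001.
P[2]: S = E(K, 0b11100000) = 0b00001000; 0b01011000 ⊕ 0b00001000 = 0b01010000.
P[3]: S = E(K, 0b00001000) = 0b01100000; 0b11010011 ⊕ 0b01100000 = 0b10110011.
P[4]: S = E(K, 0b01100000) = 0b10001000; 0b10101110 ⊕ 0b10001000 = 0b00100110.
P[5]: S = E(K, 0b10001000) = 0b11100000; 0b00000111 ⊕ 0b11100000 = 0b11100111.
P[6]: S = E(K, 0b11100000) = 0b00001000; 0b00101001 ⊕ 0b00001000 = 0b00100001.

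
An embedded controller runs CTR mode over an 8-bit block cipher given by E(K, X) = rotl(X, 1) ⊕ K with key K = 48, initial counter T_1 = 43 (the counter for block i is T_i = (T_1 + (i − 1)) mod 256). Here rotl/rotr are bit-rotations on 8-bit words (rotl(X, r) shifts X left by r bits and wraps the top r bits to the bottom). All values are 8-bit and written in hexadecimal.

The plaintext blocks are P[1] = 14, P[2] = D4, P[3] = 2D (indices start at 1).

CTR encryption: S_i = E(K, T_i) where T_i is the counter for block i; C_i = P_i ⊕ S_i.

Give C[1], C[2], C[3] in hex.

C[1] = DA, C[2] = 14, C[3] = EF

C[1]: T = 43, S = E(K, T) = CE; 14 ⊕ CE = DA.
C[2]: T = 44, S = E(K, T) = C0; D4 ⊕ C0 = 14.
C[3]: T = 45, S = E(K, T) = C2; 2D ⊕ C2 = EF.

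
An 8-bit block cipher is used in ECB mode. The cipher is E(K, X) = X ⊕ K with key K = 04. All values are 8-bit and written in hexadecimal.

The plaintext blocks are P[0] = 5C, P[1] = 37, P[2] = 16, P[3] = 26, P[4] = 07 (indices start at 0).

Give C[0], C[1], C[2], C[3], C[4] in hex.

ECB encryption: C_i = E(K, P_i).
C[0]: E(K, 5C) = 58.
C[1]: E(K, 37) = 33.
C[2]: E(K, 16) = 12.
C[3]: E(K, 26) = 22.
C[4]: E(K, 07) = 03.

C[0] = 58, C[1] = 33, C[2] = 12, C[3] = 22, C[4] = 03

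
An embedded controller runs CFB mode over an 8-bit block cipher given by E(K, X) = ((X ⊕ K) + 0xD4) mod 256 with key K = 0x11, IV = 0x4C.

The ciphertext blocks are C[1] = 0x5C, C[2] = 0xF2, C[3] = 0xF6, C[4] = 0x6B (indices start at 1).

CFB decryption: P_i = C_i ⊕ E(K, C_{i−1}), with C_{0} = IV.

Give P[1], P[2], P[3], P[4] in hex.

P[1] = 0x6D, P[2] = 0xD3, P[3] = 0x41, P[4] = 0xD0

P[1]: E(K, 0x4C) = 0x31; 0x5C ⊕ 0x31 = 0x6D.
P[2]: E(K, 0x5C) = 0x21; 0xF2 ⊕ 0x21 = 0xD3.
P[3]: E(K, 0xF2) = 0xB7; 0xF6 ⊕ 0xB7 = 0x41.
P[4]: E(K, 0xF6) = 0xBB; 0x6B ⊕ 0xBB = 0xD0.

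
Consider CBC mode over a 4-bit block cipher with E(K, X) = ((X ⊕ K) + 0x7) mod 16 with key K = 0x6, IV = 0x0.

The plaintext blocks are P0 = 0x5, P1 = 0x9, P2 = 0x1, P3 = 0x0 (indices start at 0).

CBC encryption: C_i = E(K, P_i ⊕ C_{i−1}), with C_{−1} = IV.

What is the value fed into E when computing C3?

0x2

C0: P0 ⊕ 0x0 = 0x5; E(K, 0x5) = 0xA.
C1: P1 ⊕ 0xA = 0x3; E(K, 0x3) = 0xC.
C2: P2 ⊕ 0xC = 0xD; E(K, 0xD) = 0x2.
C3: P3 ⊕ 0x2 = 0x2; E(K, 0x2) = 0xB.
So the input to E for block 3 is 0x2.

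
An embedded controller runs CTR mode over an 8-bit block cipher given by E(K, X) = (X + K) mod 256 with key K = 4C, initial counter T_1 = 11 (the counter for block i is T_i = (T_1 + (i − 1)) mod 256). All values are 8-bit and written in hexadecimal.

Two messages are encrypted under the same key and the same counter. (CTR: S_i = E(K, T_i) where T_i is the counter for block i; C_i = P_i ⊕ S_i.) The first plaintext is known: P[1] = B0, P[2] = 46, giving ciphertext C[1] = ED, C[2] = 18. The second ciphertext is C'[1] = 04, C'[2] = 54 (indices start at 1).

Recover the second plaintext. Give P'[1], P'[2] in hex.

P'[1] = 59, P'[2] = 0A

In CTR with a reused counter, both messages share the same keystream S_i, so C_i ⊕ C'_i = P_i ⊕ P'_i and thus P'_i = P_i ⊕ C_i ⊕ C'_i.
P'[1]: B0 ⊕ ED ⊕ 04 = 59.
P'[2]: 46 ⊕ 18 ⊕ 54 = 0A.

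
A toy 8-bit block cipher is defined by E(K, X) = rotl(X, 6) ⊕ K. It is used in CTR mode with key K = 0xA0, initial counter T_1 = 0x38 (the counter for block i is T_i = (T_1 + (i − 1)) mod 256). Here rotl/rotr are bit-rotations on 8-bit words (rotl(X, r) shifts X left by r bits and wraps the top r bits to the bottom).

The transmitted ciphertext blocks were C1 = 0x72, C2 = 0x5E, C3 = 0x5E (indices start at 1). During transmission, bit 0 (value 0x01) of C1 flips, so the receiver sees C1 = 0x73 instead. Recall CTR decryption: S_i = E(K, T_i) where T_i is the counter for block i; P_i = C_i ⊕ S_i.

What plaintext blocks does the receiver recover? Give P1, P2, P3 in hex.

P1 = 0xDD, P2 = 0xB0, P3 = 0x70

Only C1 changed, to 0x73. In CTR, a change in C_i flips the same bit in P_i only; the keystream is unaffected. Decrypting the received ciphertext:
P1: T = 0x38, S = E(K, T) = 0xAE; 0x73 ⊕ 0xAE = 0xDD.
P2: T = 0x39, S = E(K, T) = 0xEE; 0x5E ⊕ 0xEE = 0xB0.
P3: T = 0x3A, S = E(K, T) = 0x2E; 0x5E ⊕ 0x2E = 0x70.
Blocks that differ from the original plaintext: P1.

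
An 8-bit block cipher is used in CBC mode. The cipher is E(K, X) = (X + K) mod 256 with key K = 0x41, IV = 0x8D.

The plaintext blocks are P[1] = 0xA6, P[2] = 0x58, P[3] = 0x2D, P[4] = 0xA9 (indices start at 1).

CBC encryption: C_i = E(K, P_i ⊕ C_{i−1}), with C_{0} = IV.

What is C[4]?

C[4] = 0x71

C[1]: P[1] ⊕ 0x8D = 0x2B; E(K, 0x2B) = 0x6C.
C[2]: P[2] ⊕ 0x6C = 0x34; E(K, 0x34) = 0x75.
C[3]: P[3] ⊕ 0x75 = 0x58; E(K, 0x58) = 0x99.
C[4]: P[4] ⊕ 0x99 = 0x30; E(K, 0x30) = 0x71.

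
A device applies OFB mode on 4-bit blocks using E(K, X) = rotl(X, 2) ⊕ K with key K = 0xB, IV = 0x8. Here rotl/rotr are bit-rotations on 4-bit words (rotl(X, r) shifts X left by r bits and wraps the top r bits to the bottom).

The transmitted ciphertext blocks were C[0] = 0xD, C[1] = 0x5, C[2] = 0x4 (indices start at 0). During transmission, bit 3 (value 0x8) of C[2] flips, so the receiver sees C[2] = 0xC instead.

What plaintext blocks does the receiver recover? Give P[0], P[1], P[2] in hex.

OFB decryption: S_i = E(K, S_{i−1}) with S_{−1} = IV; P_i = C_i ⊕ S_i.
Only C[2] changed, to 0xC. In OFB, a change in C_i flips the same bit in P_i only; the keystream is unaffected. Decrypting the received ciphertext:
P[0]: S = E(K, 0x8) = 0x9; 0xD ⊕ 0x9 = 0x4.
P[1]: S = E(K, 0x9) = 0xD; 0x5 ⊕ 0xD = 0x8.
P[2]: S = E(K, 0xD) = 0xC; 0xC ⊕ 0xC = 0x0.
Blocks that differ from the original plaintext: P[2].

P[0] = 0x4, P[1] = 0x8, P[2] = 0x0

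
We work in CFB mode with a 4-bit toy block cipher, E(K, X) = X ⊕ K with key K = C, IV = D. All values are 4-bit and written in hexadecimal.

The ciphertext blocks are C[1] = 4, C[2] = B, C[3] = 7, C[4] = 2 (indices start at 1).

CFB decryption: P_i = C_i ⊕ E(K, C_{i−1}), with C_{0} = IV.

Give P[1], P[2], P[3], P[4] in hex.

P[1] = 5, P[2] = 3, P[3] = 0, P[4] = 9

P[1]: E(K, D) = 1; 4 ⊕ 1 = 5.
P[2]: E(K, 4) = 8; B ⊕ 8 = 3.
P[3]: E(K, B) = 7; 7 ⊕ 7 = 0.
P[4]: E(K, 7) = B; 2 ⊕ B = 9.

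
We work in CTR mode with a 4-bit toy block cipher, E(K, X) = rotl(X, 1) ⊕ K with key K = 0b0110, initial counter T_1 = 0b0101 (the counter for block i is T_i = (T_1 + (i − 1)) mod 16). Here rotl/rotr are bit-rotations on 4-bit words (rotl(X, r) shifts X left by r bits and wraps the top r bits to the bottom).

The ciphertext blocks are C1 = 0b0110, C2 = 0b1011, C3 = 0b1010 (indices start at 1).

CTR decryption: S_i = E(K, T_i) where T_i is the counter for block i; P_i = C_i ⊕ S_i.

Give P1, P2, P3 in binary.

P1 = 0b1010, P2 = 0b0001, P3 = 0b0010

P1: T = 0b0101, S = E(K, T) = 0b1100; 0b0110 ⊕ 0b1100 = 0b1010.
P2: T = 0b0110, S = E(K, T) = 0b1010; 0b1011 ⊕ 0b1010 = 0b0001.
P3: T = 0b0111, S = E(K, T) = 0b1000; 0b1010 ⊕ 0b1000 = 0b0010.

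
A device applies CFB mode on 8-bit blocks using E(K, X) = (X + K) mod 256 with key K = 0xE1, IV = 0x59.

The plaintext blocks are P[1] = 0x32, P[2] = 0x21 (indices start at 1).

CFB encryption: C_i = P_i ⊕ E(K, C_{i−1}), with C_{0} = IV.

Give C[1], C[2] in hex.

C[1]: E(K, 0x59) = 0x3A; 0x32 ⊕ 0x3A = 0x08.
C[2]: E(K, 0x08) = 0xE9; 0x21 ⊕ 0xE9 = 0xC8.

C[1] = 0x08, C[2] = 0xC8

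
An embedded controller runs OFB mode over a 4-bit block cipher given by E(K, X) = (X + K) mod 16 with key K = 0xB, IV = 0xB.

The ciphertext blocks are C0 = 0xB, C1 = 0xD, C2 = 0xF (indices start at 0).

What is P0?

OFB decryption: S_i = E(K, S_{i−1}) with S_{−1} = IV; P_i = C_i ⊕ S_i.
P0: S = E(K, 0xB) = 0x6; 0xB ⊕ 0x6 = 0xD.

P0 = 0xD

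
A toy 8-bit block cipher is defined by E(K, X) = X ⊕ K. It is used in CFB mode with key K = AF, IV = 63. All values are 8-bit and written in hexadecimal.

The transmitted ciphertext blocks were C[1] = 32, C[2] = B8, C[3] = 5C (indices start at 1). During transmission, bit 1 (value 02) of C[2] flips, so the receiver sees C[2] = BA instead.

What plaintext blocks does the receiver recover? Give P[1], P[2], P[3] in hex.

CFB decryption: P_i = C_i ⊕ E(K, C_{i−1}), with C_{0} = IV.
Only C[2] changed, to BA. In CFB, a change in C_i flips the same bit in P_i and garbles P_{i+1}. Decrypting the received ciphertext:
P[1]: E(K, 63) = CC; 32 ⊕ CC = FE.
P[2]: E(K, 32) = 9D; BA ⊕ 9D = 27.
P[3]: E(K, BA) = 15; 5C ⊕ 15 = 49.
Blocks that differ from the original plaintext: P[2], P[3].

P[1] = FE, P[2] = 27, P[3] = 49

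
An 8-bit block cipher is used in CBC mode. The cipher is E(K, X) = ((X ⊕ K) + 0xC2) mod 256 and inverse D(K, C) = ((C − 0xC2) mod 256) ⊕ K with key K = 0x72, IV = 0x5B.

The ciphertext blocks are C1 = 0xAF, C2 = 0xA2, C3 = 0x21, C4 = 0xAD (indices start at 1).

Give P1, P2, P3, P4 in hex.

CBC decryption: P_i = D(K, C_i) ⊕ C_{i−1}, with C_{0} = IV.
P1: D(K, 0xAF) = 0x9F; 0x9F ⊕ 0x5B = 0xC4.
P2: D(K, 0xA2) = 0x92; 0x92 ⊕ 0xAF = 0x3D.
P3: D(K, 0x21) = 0x2D; 0x2D ⊕ 0xA2 = 0x8F.
P4: D(K, 0xAD) = 0x99; 0x99 ⊕ 0x21 = 0xB8.

P1 = 0xC4, P2 = 0x3D, P3 = 0x8F, P4 = 0xB8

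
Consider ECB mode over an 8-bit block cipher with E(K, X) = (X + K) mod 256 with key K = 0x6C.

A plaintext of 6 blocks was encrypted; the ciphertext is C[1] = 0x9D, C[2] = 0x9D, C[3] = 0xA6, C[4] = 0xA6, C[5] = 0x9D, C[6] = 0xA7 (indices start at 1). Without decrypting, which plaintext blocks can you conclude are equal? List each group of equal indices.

ECB encrypts each block independently with the same key, so equal ciphertext blocks imply equal plaintext blocks.
C[1] = C[2] = C[5] = 0x9D, so P[1] = P[2] = P[5].
C[3] = C[4] = 0xA6, so P[3] = P[4].

P[1] = P[2] = P[5]; P[3] = P[4]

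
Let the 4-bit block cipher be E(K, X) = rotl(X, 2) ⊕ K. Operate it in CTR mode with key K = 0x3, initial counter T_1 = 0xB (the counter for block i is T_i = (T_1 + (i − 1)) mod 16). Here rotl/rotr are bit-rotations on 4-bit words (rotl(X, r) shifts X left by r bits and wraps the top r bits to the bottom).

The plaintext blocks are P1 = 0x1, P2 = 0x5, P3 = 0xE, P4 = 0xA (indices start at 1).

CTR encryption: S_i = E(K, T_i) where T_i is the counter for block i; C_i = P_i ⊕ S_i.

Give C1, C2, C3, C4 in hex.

C1 = 0xC, C2 = 0x5, C3 = 0xA, C4 = 0x2

C1: T = 0xB, S = E(K, T) = 0xD; 0x1 ⊕ 0xD = 0xC.
C2: T = 0xC, S = E(K, T) = 0x0; 0x5 ⊕ 0x0 = 0x5.
C3: T = 0xD, S = E(K, T) = 0x4; 0xE ⊕ 0x4 = 0xA.
C4: T = 0xE, S = E(K, T) = 0x8; 0xA ⊕ 0x8 = 0x2.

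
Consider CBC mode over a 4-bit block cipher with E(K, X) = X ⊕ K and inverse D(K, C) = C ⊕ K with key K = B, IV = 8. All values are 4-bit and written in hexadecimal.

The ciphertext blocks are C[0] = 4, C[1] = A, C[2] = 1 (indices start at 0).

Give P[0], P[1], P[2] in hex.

CBC decryption: P_i = D(K, C_i) ⊕ C_{i−1}, with C_{−1} = IV.
P[0]: D(K, 4) = F; F ⊕ 8 = 7.
P[1]: D(K, A) = 1; 1 ⊕ 4 = 5.
P[2]: D(K, 1) = A; A ⊕ A = 0.

P[0] = 7, P[1] = 5, P[2] = 0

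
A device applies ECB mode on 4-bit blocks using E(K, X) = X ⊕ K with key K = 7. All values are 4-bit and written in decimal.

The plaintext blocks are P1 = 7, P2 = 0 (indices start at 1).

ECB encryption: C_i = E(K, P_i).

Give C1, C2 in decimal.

C1: E(K, 7) = 0.
C2: E(K, 0) = 7.

C1 = 0, C2 = 7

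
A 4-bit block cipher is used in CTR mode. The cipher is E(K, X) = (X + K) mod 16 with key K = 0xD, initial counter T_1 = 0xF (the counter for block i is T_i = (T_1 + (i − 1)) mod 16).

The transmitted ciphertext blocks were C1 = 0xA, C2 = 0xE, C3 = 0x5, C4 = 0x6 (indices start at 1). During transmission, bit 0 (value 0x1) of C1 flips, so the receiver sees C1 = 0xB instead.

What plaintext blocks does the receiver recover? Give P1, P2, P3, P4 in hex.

P1 = 0x7, P2 = 0x3, P3 = 0xB, P4 = 0x9

CTR decryption: S_i = E(K, T_i) where T_i is the counter for block i; P_i = C_i ⊕ S_i.
Only C1 changed, to 0xB. In CTR, a change in C_i flips the same bit in P_i only; the keystream is unaffected. Decrypting the received ciphertext:
P1: T = 0xF, S = E(K, T) = 0xC; 0xB ⊕ 0xC = 0x7.
P2: T = 0x0, S = E(K, T) = 0xD; 0xE ⊕ 0xD = 0x3.
P3: T = 0x1, S = E(K, T) = 0xE; 0x5 ⊕ 0xE = 0xB.
P4: T = 0x2, S = E(K, T) = 0xF; 0x6 ⊕ 0xF = 0x9.
Blocks that differ from the original plaintext: P1.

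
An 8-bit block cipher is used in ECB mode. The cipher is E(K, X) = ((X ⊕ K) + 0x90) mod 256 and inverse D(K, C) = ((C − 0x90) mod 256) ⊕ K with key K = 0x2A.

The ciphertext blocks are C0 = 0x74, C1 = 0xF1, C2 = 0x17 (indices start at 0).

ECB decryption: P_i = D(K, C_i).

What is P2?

P2 = 0xAD

P2: D(K, 0x17) = 0xAD.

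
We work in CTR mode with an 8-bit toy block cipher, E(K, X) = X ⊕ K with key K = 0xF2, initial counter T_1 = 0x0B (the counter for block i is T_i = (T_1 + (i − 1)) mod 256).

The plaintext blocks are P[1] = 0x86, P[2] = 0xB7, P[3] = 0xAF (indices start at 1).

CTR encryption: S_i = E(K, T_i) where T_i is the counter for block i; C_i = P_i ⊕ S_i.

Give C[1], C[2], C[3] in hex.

C[1]: T = 0x0B, S = E(K, T) = 0xF9; 0x86 ⊕ 0xF9 = 0x7F.
C[2]: T = 0x0C, S = E(K, T) = 0xFE; 0xB7 ⊕ 0xFE = 0x49.
C[3]: T = 0x0D, S = E(K, T) = 0xFF; 0xAF ⊕ 0xFF = 0x50.

C[1] = 0x7F, C[2] = 0x49, C[3] = 0x50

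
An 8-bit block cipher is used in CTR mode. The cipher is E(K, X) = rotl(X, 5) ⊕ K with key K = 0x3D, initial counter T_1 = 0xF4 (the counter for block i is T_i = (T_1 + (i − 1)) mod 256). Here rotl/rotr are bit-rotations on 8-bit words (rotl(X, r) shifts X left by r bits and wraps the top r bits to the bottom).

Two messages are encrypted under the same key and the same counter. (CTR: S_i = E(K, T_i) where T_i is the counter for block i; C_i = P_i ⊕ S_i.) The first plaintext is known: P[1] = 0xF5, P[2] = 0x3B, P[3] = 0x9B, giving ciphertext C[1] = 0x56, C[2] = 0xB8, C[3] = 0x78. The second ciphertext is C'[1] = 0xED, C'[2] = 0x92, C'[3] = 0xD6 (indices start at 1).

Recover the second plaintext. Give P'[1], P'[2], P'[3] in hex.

In CTR with a reused counter, both messages share the same keystream S_i, so C_i ⊕ C'_i = P_i ⊕ P'_i and thus P'_i = P_i ⊕ C_i ⊕ C'_i.
P'[1]: 0xF5 ⊕ 0x56 ⊕ 0xED = 0x4E.
P'[2]: 0x3B ⊕ 0xB8 ⊕ 0x92 = 0x11.
P'[3]: 0x9B ⊕ 0x78 ⊕ 0xD6 = 0x35.

P'[1] = 0x4E, P'[2] = 0x11, P'[3] = 0x35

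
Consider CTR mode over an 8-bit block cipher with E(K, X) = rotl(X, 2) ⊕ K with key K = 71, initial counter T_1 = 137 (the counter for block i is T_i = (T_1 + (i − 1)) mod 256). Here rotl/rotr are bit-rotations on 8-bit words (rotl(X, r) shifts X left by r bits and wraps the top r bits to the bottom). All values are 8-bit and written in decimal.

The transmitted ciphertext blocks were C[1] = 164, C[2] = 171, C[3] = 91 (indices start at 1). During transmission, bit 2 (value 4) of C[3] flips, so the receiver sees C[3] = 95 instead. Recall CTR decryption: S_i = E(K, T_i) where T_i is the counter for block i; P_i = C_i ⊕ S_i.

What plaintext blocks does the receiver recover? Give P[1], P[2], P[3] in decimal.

Only C[3] changed, to 95. In CTR, a change in C_i flips the same bit in P_i only; the keystream is unaffected. Decrypting the received ciphertext:
P[1]: T = 137, S = E(K, T) = 97; 164 ⊕ 97 = 197.
P[2]: T = 138, S = E(K, T) = 109; 171 ⊕ 109 = 198.
P[3]: T = 139, S = E(K, T) = 105; 95 ⊕ 105 = 54.
Blocks that differ from the original plaintext: P[3].

P[1] = 197, P[2] = 198, P[3] = 54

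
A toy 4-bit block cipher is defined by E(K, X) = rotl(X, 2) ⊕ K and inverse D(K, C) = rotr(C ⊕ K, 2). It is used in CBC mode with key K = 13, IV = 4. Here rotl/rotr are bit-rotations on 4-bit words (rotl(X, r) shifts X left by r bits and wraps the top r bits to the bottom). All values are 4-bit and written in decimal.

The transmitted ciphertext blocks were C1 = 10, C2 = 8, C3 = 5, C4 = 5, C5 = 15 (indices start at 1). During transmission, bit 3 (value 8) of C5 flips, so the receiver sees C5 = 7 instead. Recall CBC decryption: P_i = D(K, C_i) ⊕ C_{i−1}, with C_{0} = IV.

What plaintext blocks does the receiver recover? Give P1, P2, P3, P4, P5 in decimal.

Only C5 changed, to 7. In CBC, a change in C_i garbles P_i and flips the same bit in P_{i+1}. Decrypting the received ciphertext:
P1: D(K, 10) = 13; 13 ⊕ 4 = 9.
P2: D(K, 8) = 5; 5 ⊕ 10 = 15.
P3: D(K, 5) = 2; 2 ⊕ 8 = 10.
P4: D(K, 5) = 2; 2 ⊕ 5 = 7.
P5: D(K, 7) = 10; 10 ⊕ 5 = 15.
Blocks that differ from the original plaintext: P5.

P1 = 9, P2 = 15, P3 = 10, P4 = 7, P5 = 15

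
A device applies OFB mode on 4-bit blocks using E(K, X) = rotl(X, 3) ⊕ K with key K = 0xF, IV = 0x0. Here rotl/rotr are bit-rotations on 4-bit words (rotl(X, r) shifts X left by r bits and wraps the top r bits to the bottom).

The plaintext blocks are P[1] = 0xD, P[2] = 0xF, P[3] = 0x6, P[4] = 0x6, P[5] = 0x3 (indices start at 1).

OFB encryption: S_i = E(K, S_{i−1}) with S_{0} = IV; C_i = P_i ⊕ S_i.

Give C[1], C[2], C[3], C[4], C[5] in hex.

C[1] = 0x2, C[2] = 0xF, C[3] = 0x9, C[4] = 0x6, C[5] = 0xC

C[1]: S = E(K, 0x0) = 0xF; 0xD ⊕ 0xF = 0x2.
C[2]: S = E(K, 0xF) = 0x0; 0xF ⊕ 0x0 = 0xF.
C[3]: S = E(K, 0x0) = 0xF; 0x6 ⊕ 0xF = 0x9.
C[4]: S = E(K, 0xF) = 0x0; 0x6 ⊕ 0x0 = 0x6.
C[5]: S = E(K, 0x0) = 0xF; 0x3 ⊕ 0xF = 0xC.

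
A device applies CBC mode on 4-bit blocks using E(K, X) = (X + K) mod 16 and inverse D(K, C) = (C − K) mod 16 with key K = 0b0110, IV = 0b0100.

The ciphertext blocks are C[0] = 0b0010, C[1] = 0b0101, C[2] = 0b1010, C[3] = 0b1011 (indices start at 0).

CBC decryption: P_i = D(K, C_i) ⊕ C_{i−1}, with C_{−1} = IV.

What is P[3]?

P[3]: D(K, 0b1011) = 0b0101; 0b0101 ⊕ 0b1010 = 0b1111.

P[3] = 0b1111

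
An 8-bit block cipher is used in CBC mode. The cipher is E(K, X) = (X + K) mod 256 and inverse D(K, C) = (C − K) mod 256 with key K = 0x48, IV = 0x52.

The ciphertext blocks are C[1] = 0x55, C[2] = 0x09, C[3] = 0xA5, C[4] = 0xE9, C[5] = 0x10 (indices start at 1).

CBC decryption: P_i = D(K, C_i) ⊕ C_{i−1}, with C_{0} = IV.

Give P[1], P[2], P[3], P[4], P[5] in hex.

P[1] = 0x5F, P[2] = 0x94, P[3] = 0x54, P[4] = 0x04, P[5] = 0x21

P[1]: D(K, 0x55) = 0x0D; 0x0D ⊕ 0x52 = 0x5F.
P[2]: D(K, 0x09) = 0xC1; 0xC1 ⊕ 0x55 = 0x94.
P[3]: D(K, 0xA5) = 0x5D; 0x5D ⊕ 0x09 = 0x54.
P[4]: D(K, 0xE9) = 0xA1; 0xA1 ⊕ 0xA5 = 0x04.
P[5]: D(K, 0x10) = 0xC8; 0xC8 ⊕ 0xE9 = 0x21.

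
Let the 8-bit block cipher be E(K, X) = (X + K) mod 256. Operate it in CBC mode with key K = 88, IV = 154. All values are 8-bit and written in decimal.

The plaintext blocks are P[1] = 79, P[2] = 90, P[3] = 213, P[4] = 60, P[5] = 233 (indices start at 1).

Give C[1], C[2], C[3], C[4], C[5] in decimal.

C[1] = 45, C[2] = 207, C[3] = 114, C[4] = 166, C[5] = 167

CBC encryption: C_i = E(K, P_i ⊕ C_{i−1}), with C_{0} = IV.
C[1]: P[1] ⊕ 154 = 213; E(K, 213) = 45.
C[2]: P[2] ⊕ 45 = 119; E(K, 119) = 207.
C[3]: P[3] ⊕ 207 = 26; E(K, 26) = 114.
C[4]: P[4] ⊕ 114 = 78; E(K, 78) = 166.
C[5]: P[5] ⊕ 166 = 79; E(K, 79) = 167.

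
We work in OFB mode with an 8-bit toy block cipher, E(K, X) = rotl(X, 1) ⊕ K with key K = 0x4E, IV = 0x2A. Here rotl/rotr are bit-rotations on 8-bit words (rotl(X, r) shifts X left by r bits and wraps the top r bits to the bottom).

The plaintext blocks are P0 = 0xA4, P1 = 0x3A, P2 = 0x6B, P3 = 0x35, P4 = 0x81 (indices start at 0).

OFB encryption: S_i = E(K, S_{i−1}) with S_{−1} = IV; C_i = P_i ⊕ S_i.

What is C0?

C0: S = E(K, 0x2A) = 0x1A; 0xA4 ⊕ 0x1A = 0xBE.

C0 = 0xBE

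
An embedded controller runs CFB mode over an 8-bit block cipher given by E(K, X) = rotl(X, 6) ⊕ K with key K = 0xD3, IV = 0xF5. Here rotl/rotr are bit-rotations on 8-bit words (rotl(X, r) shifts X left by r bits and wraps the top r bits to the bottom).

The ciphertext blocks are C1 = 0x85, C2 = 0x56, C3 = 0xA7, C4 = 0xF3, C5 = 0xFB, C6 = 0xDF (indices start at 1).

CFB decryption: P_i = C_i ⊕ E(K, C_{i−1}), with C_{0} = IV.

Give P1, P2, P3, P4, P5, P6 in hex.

P1 = 0x2B, P2 = 0xE4, P3 = 0xE1, P4 = 0xC9, P5 = 0xD4, P6 = 0xF2

P1: E(K, 0xF5) = 0xAE; 0x85 ⊕ 0xAE = 0x2B.
P2: E(K, 0x85) = 0xB2; 0x56 ⊕ 0xB2 = 0xE4.
P3: E(K, 0x56) = 0x46; 0xA7 ⊕ 0x46 = 0xE1.
P4: E(K, 0xA7) = 0x3A; 0xF3 ⊕ 0x3A = 0xC9.
P5: E(K, 0xF3) = 0x2F; 0xFB ⊕ 0x2F = 0xD4.
P6: E(K, 0xFB) = 0x2D; 0xDF ⊕ 0x2D = 0xF2.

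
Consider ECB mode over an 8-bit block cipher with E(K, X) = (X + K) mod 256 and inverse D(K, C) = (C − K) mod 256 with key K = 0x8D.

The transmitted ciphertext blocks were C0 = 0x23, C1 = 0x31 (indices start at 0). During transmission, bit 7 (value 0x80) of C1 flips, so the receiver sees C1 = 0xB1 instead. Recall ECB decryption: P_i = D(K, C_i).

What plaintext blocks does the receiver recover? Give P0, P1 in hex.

Only C1 changed, to 0xB1. In ECB, a change in C_i affects only P_i. Decrypting the received ciphertext:
P0: D(K, 0x23) = 0x96.
P1: D(K, 0xB1) = 0x24.
Blocks that differ from the original plaintext: P1.

P0 = 0x96, P1 = 0x24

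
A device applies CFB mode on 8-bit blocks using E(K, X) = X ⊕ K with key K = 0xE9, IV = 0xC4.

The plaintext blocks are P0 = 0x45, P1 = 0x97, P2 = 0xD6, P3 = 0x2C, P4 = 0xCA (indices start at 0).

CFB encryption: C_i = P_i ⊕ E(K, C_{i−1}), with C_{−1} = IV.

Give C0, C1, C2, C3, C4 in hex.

C0 = 0x68, C1 = 0x16, C2 = 0x29, C3 = 0xEC, C4 = 0xCF

C0: E(K, 0xC4) = 0x2D; 0x45 ⊕ 0x2D = 0x68.
C1: E(K, 0x68) = 0x81; 0x97 ⊕ 0x81 = 0x16.
C2: E(K, 0x16) = 0xFF; 0xD6 ⊕ 0xFF = 0x29.
C3: E(K, 0x29) = 0xC0; 0x2C ⊕ 0xC0 = 0xEC.
C4: E(K, 0xEC) = 0x05; 0xCA ⊕ 0x05 = 0xCF.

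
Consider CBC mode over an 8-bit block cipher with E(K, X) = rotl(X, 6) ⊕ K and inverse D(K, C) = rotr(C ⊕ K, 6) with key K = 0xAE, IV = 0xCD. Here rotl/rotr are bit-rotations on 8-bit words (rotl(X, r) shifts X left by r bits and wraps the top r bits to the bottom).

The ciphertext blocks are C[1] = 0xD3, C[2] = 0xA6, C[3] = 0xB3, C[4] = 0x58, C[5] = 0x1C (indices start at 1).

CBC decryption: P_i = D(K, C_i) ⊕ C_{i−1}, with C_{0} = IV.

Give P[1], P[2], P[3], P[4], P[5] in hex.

P[1]: D(K, 0xD3) = 0xF5; 0xF5 ⊕ 0xCD = 0x38.
P[2]: D(K, 0xA6) = 0x20; 0x20 ⊕ 0xD3 = 0xF3.
P[3]: D(K, 0xB3) = 0x74; 0x74 ⊕ 0xA6 = 0xD2.
P[4]: D(K, 0x58) = 0xDB; 0xDB ⊕ 0xB3 = 0x68.
P[5]: D(K, 0x1C) = 0xCA; 0xCA ⊕ 0x58 = 0x92.

P[1] = 0x38, P[2] = 0xF3, P[3] = 0xD2, P[4] = 0x68, P[5] = 0x92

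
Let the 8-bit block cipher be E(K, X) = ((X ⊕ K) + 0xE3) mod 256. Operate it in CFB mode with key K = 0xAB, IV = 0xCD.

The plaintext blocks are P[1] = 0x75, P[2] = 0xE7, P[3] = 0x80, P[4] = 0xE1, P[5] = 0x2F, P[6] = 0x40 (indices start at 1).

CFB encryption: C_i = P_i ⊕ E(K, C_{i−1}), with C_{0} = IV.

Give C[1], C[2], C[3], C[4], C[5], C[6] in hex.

C[1]: E(K, 0xCD) = 0x49; 0x75 ⊕ 0x49 = 0x3C.
C[2]: E(K, 0x3C) = 0x7A; 0xE7 ⊕ 0x7A = 0x9D.
C[3]: E(K, 0x9D) = 0x19; 0x80 ⊕ 0x19 = 0x99.
C[4]: E(K, 0x99) = 0x15; 0xE1 ⊕ 0x15 = 0xF4.
C[5]: E(K, 0xF4) = 0x42; 0x2F ⊕ 0x42 = 0x6D.
C[6]: E(K, 0x6D) = 0xA9; 0x40 ⊕ 0xA9 = 0xE9.

C[1] = 0x3C, C[2] = 0x9D, C[3] = 0x99, C[4] = 0xF4, C[5] = 0x6D, C[6] = 0xE9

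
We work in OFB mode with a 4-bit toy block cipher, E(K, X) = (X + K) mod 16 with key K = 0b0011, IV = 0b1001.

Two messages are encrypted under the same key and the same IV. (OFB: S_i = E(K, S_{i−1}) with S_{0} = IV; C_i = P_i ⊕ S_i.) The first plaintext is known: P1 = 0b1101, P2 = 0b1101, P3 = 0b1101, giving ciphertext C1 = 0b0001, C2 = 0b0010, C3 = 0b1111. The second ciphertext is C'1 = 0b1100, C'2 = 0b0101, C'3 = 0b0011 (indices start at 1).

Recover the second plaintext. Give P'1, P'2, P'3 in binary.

In OFB with a reused IV, both messages share the same keystream S_i, so C_i ⊕ C'_i = P_i ⊕ P'_i and thus P'_i = P_i ⊕ C_i ⊕ C'_i.
P'1: 0b1101 ⊕ 0b0001 ⊕ 0b1100 = 0b0000.
P'2: 0b1101 ⊕ 0b0010 ⊕ 0b0101 = 0b1010.
P'3: 0b1101 ⊕ 0b1111 ⊕ 0b0011 = 0b0001.

P'1 = 0b0000, P'2 = 0b1010, P'3 = 0b0001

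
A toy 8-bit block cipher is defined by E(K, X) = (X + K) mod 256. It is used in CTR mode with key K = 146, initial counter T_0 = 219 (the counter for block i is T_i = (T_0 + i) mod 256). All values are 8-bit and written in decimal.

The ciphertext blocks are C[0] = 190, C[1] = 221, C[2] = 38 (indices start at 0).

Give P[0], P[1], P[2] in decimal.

CTR decryption: S_i = E(K, T_i) where T_i is the counter for block i; P_i = C_i ⊕ S_i.
P[0]: T = 219, S = E(K, T) = 109; 190 ⊕ 109 = 211.
P[1]: T = 220, S = E(K, T) = 110; 221 ⊕ 110 = 179.
P[2]: T = 221, S = E(K, T) = 111; 38 ⊕ 111 = 73.

P[0] = 211, P[1] = 179, P[2] = 73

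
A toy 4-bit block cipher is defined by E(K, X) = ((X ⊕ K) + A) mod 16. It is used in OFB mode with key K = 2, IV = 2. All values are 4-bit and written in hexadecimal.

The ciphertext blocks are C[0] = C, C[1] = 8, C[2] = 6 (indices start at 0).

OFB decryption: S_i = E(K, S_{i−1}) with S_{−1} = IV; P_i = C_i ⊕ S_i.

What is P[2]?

P[0]: S = E(K, 2) = A; C ⊕ A = 6.
P[1]: S = E(K, A) = 2; 8 ⊕ 2 = A.
P[2]: S = E(K, 2) = A; 6 ⊕ A = C.

P[2] = C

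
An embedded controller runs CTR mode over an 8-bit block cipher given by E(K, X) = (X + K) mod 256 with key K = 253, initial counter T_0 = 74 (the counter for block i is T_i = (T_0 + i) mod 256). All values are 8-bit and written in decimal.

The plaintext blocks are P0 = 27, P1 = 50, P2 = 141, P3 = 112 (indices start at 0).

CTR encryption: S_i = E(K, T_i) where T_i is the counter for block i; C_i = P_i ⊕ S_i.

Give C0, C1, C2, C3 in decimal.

C0 = 92, C1 = 122, C2 = 196, C3 = 58

C0: T = 74, S = E(K, T) = 71; 27 ⊕ 71 = 92.
C1: T = 75, S = E(K, T) = 72; 50 ⊕ 72 = 122.
C2: T = 76, S = E(K, T) = 73; 141 ⊕ 73 = 196.
C3: T = 77, S = E(K, T) = 74; 112 ⊕ 74 = 58.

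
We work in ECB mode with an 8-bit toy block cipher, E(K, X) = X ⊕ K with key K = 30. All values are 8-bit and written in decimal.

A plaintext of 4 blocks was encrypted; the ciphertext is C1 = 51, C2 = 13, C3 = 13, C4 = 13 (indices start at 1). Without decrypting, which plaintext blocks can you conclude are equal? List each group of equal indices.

ECB encrypts each block independently with the same key, so equal ciphertext blocks imply equal plaintext blocks.
C2 = C3 = C4 = 13, so P2 = P3 = P4.

P2 = P3 = P4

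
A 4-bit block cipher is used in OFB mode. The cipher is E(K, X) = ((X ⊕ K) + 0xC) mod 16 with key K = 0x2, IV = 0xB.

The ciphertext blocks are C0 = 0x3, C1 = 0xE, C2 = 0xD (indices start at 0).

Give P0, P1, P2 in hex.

OFB decryption: S_i = E(K, S_{i−1}) with S_{−1} = IV; P_i = C_i ⊕ S_i.
P0: S = E(K, 0xB) = 0x5; 0x3 ⊕ 0x5 = 0x6.
P1: S = E(K, 0x5) = 0x3; 0xE ⊕ 0x3 = 0xD.
P2: S = E(K, 0x3) = 0xD; 0xD ⊕ 0xD = 0x0.

P0 = 0x6, P1 = 0xD, P2 = 0x0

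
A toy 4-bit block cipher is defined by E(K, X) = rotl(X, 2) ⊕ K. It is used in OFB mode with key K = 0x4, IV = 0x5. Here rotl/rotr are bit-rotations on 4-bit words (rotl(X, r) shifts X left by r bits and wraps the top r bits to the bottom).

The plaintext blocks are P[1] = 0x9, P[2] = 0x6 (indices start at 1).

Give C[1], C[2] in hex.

C[1] = 0x8, C[2] = 0x6

OFB encryption: S_i = E(K, S_{i−1}) with S_{0} = IV; C_i = P_i ⊕ S_i.
C[1]: S = E(K, 0x5) = 0x1; 0x9 ⊕ 0x1 = 0x8.
C[2]: S = E(K, 0x1) = 0x0; 0x6 ⊕ 0x0 = 0x6.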